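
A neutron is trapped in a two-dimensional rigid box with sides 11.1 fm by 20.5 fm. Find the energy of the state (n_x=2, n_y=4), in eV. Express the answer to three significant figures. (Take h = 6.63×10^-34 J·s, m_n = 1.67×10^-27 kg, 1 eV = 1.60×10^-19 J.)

E = 1.45×10^7 eV

For a 2D rectangular well E = (h²/8m_n)·Σ n_i²/L_i² = (6.63×10^-34)²/(8·1.67×10^-27) · [2²/(11.1 fm)² + 4²/(20.5 fm)²].
Evaluating gives E = 2.321×10^-12 J = 1.45×10^7 eV.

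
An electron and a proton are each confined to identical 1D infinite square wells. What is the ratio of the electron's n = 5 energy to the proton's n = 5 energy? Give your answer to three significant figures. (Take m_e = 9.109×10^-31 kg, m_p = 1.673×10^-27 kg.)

E_n ∝ 1/m at fixed n and L, so the ratio is m_p/m_e = 1.673×10^-27/9.109×10^-31 = 1.84×10^3.

1.84×10^3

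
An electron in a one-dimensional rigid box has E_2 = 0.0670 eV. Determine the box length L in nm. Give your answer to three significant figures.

From E_n = n²h²/(8m_eL²), L = n·h/√(8m_eE_n).
E_2 = 0.0670 eV = 1.073×10^-20 J, so L = 2·6.626×10^-34/√(8·9.109×10^-31·1.073×10^-20) = 4.74×10^-9 m = 4.74 nm.

L = 4.74 nm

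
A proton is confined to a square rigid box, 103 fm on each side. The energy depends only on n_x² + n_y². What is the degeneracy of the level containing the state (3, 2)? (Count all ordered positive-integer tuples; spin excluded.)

degeneracy = 2

The level has n_x² + n_y² = 13. The ordered positive-integer solutions are (2, 3), (3, 2).
That gives 2 states.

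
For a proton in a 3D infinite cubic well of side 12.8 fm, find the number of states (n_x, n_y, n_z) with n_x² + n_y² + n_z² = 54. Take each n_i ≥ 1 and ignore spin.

The level has n_x² + n_y² + n_z² = 54. The ordered positive-integer solutions are (1, 2, 7), (1, 7, 2), (2, 1, 7), (2, 5, 5), (2, 7, 1), (3, 3, 6), (3, 6, 3), (5, 2, 5), (5, 5, 2), (6, 3, 3), (7, 1, 2), (7, 2, 1).
That gives 12 states.

degeneracy = 12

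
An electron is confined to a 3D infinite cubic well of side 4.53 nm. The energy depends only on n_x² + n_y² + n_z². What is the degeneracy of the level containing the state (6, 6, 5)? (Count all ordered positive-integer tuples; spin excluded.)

degeneracy = 3

The level has n_x² + n_y² + n_z² = 97. The ordered positive-integer solutions are (5, 6, 6), (6, 5, 6), (6, 6, 5).
That gives 3 states.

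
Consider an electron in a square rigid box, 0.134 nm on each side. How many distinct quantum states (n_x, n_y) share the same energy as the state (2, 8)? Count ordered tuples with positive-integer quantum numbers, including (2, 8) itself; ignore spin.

The level has n_x² + n_y² = 68. The ordered positive-integer solutions are (2, 8), (8, 2).
That gives 2 states.

degeneracy = 2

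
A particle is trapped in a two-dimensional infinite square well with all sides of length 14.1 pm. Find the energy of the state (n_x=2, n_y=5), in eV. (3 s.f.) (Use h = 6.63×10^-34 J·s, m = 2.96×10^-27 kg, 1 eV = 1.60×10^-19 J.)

E = 16.9 eV

For a 2D rectangular well E = (h²/8m)·Σ n_i²/L_i² = (6.63×10^-34)²/(8·2.96×10^-27) · [2²/(14.1 pm)² + 5²/(14.1 pm)²].
Evaluating gives E = 2.708×10^-18 J = 16.9 eV.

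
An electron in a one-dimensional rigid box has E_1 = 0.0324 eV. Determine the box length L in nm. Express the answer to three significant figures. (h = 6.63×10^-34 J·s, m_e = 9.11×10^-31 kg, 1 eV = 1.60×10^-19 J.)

From E_n = n²h²/(8m_eL²), L = n·h/√(8m_eE_n).
E_1 = 0.0324 eV = 5.184×10^-21 J, so L = 1·6.63×10^-34/√(8·9.11×10^-31·5.184×10^-21) = 3.41×10^-9 m = 3.41 nm.

L = 3.41 nm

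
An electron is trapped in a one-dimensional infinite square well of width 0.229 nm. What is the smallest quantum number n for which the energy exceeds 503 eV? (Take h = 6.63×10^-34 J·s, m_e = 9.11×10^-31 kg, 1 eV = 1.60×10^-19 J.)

E_1 = h²/(8m_eL²) = 1.150×10^-18 J = 7.188 eV.
Need n² > 503/7.188 = 69.98, i.e. n > 8.365.
The smallest integer satisfying this is n = 9.

n = 9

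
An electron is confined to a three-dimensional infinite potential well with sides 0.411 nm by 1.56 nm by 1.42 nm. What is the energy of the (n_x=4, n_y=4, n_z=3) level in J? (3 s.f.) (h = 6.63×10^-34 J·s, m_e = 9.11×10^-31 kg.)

E = 6.38×10^-18 J

For a 3D rectangular well E = (h²/8m_e)·Σ n_i²/L_i² = (6.63×10^-34)²/(8·9.11×10^-31) · [4²/(0.411 nm)² + 4²/(1.56 nm)² + 3²/(1.42 nm)²].
Evaluating gives E = 6.38×10^-18 J.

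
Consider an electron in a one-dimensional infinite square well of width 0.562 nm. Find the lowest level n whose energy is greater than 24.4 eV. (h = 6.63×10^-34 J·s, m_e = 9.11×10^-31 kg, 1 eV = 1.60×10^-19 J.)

n = 5

E_1 = h²/(8m_eL²) = 1.910×10^-19 J = 1.194 eV.
Need n² > 24.4/1.194 = 20.44, i.e. n > 4.521.
The smallest integer satisfying this is n = 5.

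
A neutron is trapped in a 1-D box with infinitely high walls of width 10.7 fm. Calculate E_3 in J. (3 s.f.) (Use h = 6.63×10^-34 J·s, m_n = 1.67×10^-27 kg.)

E_3 = 2.59×10^-12 J

For an infinite well E_n = n²h²/(8m_nL²), so E_1 = h²/(8m_nL²) = (6.63×10^-34)²/(8·1.67×10^-27·(1.07×10^-14 m)²) = 2.874×10^-13 J.
Then E_3 = 3²·E_1 = 9·2.874×10^-13 J = 2.59×10^-12 J.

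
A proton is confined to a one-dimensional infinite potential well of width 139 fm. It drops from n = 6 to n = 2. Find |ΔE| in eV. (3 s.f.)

|ΔE| = 3.39×10^5 eV

E_1 = h²/(8m_pL²) = 1.698×10^-15 J.
|ΔE| = |6² − 2²|·E_1 = 32·1.698×10^-15 J = 5.434×10^-14 J = 3.39×10^5 eV.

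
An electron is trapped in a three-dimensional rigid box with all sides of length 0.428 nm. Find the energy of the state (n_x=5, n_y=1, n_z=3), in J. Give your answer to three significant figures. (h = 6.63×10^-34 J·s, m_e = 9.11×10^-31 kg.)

E = 1.15×10^-17 J

For a 3D rectangular well E = (h²/8m_e)·Σ n_i²/L_i² = (6.63×10^-34)²/(8·9.11×10^-31) · [5²/(0.428 nm)² + 1²/(0.428 nm)² + 3²/(0.428 nm)²].
Evaluating gives E = 1.15×10^-17 J.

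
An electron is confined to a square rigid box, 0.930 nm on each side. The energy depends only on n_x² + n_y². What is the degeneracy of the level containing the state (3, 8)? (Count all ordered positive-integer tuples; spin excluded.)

degeneracy = 2

The level has n_x² + n_y² = 73. The ordered positive-integer solutions are (3, 8), (8, 3).
That gives 2 states.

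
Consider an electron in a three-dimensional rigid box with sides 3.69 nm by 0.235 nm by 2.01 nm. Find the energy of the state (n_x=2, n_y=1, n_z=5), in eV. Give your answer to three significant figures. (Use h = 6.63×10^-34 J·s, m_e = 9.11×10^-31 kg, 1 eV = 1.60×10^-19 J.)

For a 3D rectangular well E = (h²/8m_e)·Σ n_i²/L_i² = (6.63×10^-34)²/(8·9.11×10^-31) · [2²/(3.69 nm)² + 1²/(0.235 nm)² + 5²/(2.01 nm)²].
Evaluating gives E = 1.483×10^-18 J = 9.27 eV.

E = 9.27 eV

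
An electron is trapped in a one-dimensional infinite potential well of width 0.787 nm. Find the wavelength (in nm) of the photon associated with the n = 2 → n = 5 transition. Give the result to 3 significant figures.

E_1 = h²/(8m_eL²) = 9.727×10^-20 J, so ΔE = (5² − 2²)E_1 = 2.043×10^-18 J.
λ = hc/ΔE = (6.626×10^-34·2.998×10^8)/2.043×10^-18 = 9.72×10^-8 m = 97.2 nm.

λ = 97.2 nm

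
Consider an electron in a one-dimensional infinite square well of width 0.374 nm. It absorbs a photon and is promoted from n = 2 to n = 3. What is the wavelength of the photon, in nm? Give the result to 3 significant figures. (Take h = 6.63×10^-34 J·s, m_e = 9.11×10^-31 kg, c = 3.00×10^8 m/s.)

λ = 92.3 nm

E_1 = h²/(8m_eL²) = 4.312×10^-19 J, so ΔE = (3² − 2²)E_1 = 2.156×10^-18 J.
λ = hc/ΔE = (6.63×10^-34·3.00×10^8)/2.156×10^-18 = 9.23×10^-8 m = 92.3 nm.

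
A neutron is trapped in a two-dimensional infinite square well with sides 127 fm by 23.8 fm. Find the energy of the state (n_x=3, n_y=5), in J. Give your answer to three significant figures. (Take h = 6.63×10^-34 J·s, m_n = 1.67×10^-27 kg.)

For a 2D rectangular well E = (h²/8m_n)·Σ n_i²/L_i² = (6.63×10^-34)²/(8·1.67×10^-27) · [3²/(127 fm)² + 5²/(23.8 fm)²].
Evaluating gives E = 1.47×10^-12 J.

E = 1.47×10^-12 J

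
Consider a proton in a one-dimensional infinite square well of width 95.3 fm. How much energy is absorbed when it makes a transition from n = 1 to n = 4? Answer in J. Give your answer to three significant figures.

E_1 = h²/(8m_pL²) = 3.612×10^-15 J.
|ΔE| = |1² − 4²|·E_1 = 15·3.612×10^-15 J = 5.42×10^-14 J.

|ΔE| = 5.42×10^-14 J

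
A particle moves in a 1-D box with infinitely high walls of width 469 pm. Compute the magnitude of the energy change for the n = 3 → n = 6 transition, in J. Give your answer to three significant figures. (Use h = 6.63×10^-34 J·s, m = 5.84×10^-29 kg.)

E_1 = h²/(8mL²) = 4.277×10^-21 J.
|ΔE| = |3² − 6²|·E_1 = 27·4.277×10^-21 J = 1.15×10^-19 J.

|ΔE| = 1.15×10^-19 J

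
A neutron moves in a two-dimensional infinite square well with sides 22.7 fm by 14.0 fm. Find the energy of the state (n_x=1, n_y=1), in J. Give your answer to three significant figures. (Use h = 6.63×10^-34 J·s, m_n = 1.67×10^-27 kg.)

E = 2.32×10^-13 J

For a 2D rectangular well E = (h²/8m_n)·Σ n_i²/L_i² = (6.63×10^-34)²/(8·1.67×10^-27) · [1²/(22.7 fm)² + 1²/(14.0 fm)²].
Evaluating gives E = 2.32×10^-13 J.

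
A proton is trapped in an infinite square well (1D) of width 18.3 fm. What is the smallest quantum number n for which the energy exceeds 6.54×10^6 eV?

n = 4

E_1 = h²/(8m_pL²) = 9.795×10^-14 J = 6.114×10^5 eV.
Need n² > 6.54×10^6/6.114×10^5 = 10.70, i.e. n > 3.271.
The smallest integer satisfying this is n = 4.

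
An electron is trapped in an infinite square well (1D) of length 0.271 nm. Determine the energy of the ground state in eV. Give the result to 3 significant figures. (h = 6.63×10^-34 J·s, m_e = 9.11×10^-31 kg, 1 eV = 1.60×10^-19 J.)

E_1 = 5.13 eV

For an infinite well E_n = n²h²/(8m_eL²), so E_1 = h²/(8m_eL²) = (6.63×10^-34)²/(8·9.11×10^-31·(2.71×10^-10 m)²) = 8.213×10^-19 J.
Converting, E_1 = 8.213×10^-19 J / (1.60×10^-19 J/eV) = 5.13 eV.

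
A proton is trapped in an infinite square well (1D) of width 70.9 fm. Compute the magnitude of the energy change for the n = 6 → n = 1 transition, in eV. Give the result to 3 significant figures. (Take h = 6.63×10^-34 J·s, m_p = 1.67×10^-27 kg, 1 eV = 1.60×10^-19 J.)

|ΔE| = 1.43×10^6 eV

E_1 = h²/(8m_pL²) = 6.545×10^-15 J.
|ΔE| = |6² − 1²|·E_1 = 35·6.545×10^-15 J = 2.291×10^-13 J = 1.43×10^6 eV.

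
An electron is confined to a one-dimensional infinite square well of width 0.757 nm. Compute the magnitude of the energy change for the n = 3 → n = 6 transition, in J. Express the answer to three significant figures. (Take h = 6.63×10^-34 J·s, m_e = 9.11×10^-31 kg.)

E_1 = h²/(8m_eL²) = 1.053×10^-19 J.
|ΔE| = |3² − 6²|·E_1 = 27·1.053×10^-19 J = 2.84×10^-18 J.

|ΔE| = 2.84×10^-18 J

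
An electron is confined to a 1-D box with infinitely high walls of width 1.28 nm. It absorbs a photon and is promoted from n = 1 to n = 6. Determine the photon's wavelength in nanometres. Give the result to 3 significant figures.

E_1 = h²/(8m_eL²) = 3.677×10^-20 J, so ΔE = (6² − 1²)E_1 = 1.287×10^-18 J.
λ = hc/ΔE = (6.626×10^-34·2.998×10^8)/1.287×10^-18 = 1.54×10^-7 m = 154 nm.

λ = 154 nm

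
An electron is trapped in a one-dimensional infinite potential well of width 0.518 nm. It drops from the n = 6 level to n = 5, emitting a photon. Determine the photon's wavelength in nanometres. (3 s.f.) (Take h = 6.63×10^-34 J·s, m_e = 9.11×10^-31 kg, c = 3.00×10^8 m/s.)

λ = 80.4 nm

E_1 = h²/(8m_eL²) = 2.248×10^-19 J, so ΔE = (6² − 5²)E_1 = 2.473×10^-18 J.
λ = hc/ΔE = (6.63×10^-34·3.00×10^8)/2.473×10^-18 = 8.04×10^-8 m = 80.4 nm.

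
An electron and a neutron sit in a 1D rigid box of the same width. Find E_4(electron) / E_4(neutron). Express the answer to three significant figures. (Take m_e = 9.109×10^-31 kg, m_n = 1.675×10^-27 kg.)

E_n ∝ 1/m at fixed n and L, so the ratio is m_n/m_e = 1.675×10^-27/9.109×10^-31 = 1.84×10^3.

1.84×10^3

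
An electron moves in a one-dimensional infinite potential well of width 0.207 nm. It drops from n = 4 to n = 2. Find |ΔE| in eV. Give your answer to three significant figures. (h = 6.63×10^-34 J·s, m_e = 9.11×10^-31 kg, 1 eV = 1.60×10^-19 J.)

|ΔE| = 106 eV

E_1 = h²/(8m_eL²) = 1.408×10^-18 J.
|ΔE| = |4² − 2²|·E_1 = 12·1.408×10^-18 J = 1.690×10^-17 J = 106 eV.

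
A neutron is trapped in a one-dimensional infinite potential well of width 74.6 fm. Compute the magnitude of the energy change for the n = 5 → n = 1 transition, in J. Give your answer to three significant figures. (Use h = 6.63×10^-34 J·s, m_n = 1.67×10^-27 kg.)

|ΔE| = 1.42×10^-13 J

E_1 = h²/(8m_nL²) = 5.912×10^-15 J.
|ΔE| = |5² − 1²|·E_1 = 24·5.912×10^-15 J = 1.42×10^-13 J.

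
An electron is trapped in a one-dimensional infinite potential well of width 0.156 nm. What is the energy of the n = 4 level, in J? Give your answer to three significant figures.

E_4 = 3.96×10^-17 J

For an infinite well E_n = n²h²/(8m_eL²), so E_1 = h²/(8m_eL²) = (6.626×10^-34)²/(8·9.109×10^-31·(1.56×10^-10 m)²) = 2.476×10^-18 J.
Then E_4 = 4²·E_1 = 16·2.476×10^-18 J = 3.96×10^-17 J.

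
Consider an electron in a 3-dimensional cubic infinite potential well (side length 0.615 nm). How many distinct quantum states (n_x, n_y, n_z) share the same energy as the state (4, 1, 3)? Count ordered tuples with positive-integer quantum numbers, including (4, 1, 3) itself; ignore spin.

degeneracy = 6

The level has n_x² + n_y² + n_z² = 26. The ordered positive-integer solutions are (1, 3, 4), (1, 4, 3), (3, 1, 4), (3, 4, 1), (4, 1, 3), (4, 3, 1).
That gives 6 states.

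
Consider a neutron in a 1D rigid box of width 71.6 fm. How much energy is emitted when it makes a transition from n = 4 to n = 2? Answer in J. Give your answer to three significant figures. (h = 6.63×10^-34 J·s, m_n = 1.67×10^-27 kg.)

|ΔE| = 7.70×10^-14 J

E_1 = h²/(8m_nL²) = 6.418×10^-15 J.
|ΔE| = |4² − 2²|·E_1 = 12·6.418×10^-15 J = 7.70×10^-14 J.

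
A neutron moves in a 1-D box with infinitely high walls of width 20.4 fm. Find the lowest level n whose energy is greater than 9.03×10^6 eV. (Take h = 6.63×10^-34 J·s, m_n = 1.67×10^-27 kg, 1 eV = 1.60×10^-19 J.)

E_1 = h²/(8m_nL²) = 7.906×10^-14 J = 4.941×10^5 eV.
Need n² > 9.03×10^6/4.941×10^5 = 18.28, i.e. n > 4.276.
The smallest integer satisfying this is n = 5.

n = 5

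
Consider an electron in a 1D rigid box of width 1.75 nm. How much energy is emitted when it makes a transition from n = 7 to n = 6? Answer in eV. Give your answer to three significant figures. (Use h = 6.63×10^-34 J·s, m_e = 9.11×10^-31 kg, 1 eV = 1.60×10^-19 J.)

|ΔE| = 1.60 eV

E_1 = h²/(8m_eL²) = 1.969×10^-20 J.
|ΔE| = |7² − 6²|·E_1 = 13·1.969×10^-20 J = 2.560×10^-19 J = 1.60 eV.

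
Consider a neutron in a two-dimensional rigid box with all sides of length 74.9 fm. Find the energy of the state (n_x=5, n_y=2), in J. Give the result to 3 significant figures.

For a 2D rectangular well E = (h²/8m_n)·Σ n_i²/L_i² = (6.626×10^-34)²/(8·1.675×10^-27) · [5²/(74.9 fm)² + 2²/(74.9 fm)²].
Evaluating gives E = 1.69×10^-13 J.

E = 1.69×10^-13 J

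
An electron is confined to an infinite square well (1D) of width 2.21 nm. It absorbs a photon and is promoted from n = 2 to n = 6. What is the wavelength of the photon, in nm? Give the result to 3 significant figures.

λ = 503 nm

E_1 = h²/(8m_eL²) = 1.234×10^-20 J, so ΔE = (6² − 2²)E_1 = 3.949×10^-19 J.
λ = hc/ΔE = (6.626×10^-34·2.998×10^8)/3.949×10^-19 = 5.03×10^-7 m = 503 nm.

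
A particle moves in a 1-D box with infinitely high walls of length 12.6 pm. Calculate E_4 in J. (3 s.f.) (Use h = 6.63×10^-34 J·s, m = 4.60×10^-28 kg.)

For an infinite well E_n = n²h²/(8mL²), so E_1 = h²/(8mL²) = (6.63×10^-34)²/(8·4.60×10^-28·(1.26×10^-11 m)²) = 7.524×10^-19 J.
Then E_4 = 4²·E_1 = 16·7.524×10^-19 J = 1.20×10^-17 J.

E_4 = 1.20×10^-17 J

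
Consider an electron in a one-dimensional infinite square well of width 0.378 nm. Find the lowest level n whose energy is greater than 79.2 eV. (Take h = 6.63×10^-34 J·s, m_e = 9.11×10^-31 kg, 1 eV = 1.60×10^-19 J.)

E_1 = h²/(8m_eL²) = 4.221×10^-19 J = 2.638 eV.
Need n² > 79.2/2.638 = 30.02, i.e. n > 5.479.
The smallest integer satisfying this is n = 6.

n = 6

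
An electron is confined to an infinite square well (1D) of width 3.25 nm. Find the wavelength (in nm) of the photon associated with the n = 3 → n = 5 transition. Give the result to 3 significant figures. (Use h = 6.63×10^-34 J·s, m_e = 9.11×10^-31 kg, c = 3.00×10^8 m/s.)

λ = 2.18×10^3 nm

E_1 = h²/(8m_eL²) = 5.710×10^-21 J, so ΔE = (5² − 3²)E_1 = 9.136×10^-20 J.
λ = hc/ΔE = (6.63×10^-34·3.00×10^8)/9.136×10^-20 = 2.18×10^-6 m = 2.18×10^3 nm.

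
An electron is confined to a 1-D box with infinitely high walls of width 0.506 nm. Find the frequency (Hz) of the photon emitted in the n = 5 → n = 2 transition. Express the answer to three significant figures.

f = 7.46×10^15 Hz

E_1 = h²/(8m_eL²) = 2.353×10^-19 J and ΔE = (5² − 2²)E_1 = 4.941×10^-18 J.
f = ΔE/h = 4.941×10^-18/6.626×10^-34 = 7.46×10^15 Hz.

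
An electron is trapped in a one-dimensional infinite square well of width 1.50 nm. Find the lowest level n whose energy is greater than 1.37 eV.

n = 3

E_1 = h²/(8m_eL²) = 2.678×10^-20 J = 0.1672 eV.
Need n² > 1.37/0.1672 = 8.194, i.e. n > 2.863.
The smallest integer satisfying this is n = 3.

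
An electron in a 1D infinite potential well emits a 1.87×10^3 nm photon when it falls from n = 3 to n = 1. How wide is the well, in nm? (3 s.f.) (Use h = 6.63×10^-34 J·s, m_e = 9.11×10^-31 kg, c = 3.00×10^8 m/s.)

The photon carries ΔE = hc/λ = 6.63×10^-34·3.00×10^8/1.87×10^-6 m = 1.064×10^-19 J.
Since ΔE = (3² − 1²)E_1, E_1 = 1.330×10^-20 J, and L = h/√(8m_eE_1) = 2.13×10^-9 m = 2.13 nm.

L = 2.13 nm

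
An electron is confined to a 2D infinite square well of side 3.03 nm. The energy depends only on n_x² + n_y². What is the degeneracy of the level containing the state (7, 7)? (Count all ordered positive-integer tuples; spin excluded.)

The level has n_x² + n_y² = 98. The ordered positive-integer solutions are (7, 7).
That gives 1 state.

degeneracy = 1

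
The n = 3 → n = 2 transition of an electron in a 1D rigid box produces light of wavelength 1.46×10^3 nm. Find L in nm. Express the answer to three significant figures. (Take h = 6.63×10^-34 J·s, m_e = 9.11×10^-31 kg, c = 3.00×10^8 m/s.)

The photon carries ΔE = hc/λ = 6.63×10^-34·3.00×10^8/1.46×10^-6 m = 1.362×10^-19 J.
Since ΔE = (3² − 2²)E_1, E_1 = 2.724×10^-20 J, and L = h/√(8m_eE_1) = 1.49×10^-9 m = 1.49 nm.

L = 1.49 nm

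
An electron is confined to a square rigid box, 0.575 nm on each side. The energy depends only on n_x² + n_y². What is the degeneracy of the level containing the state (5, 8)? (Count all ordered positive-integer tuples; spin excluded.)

degeneracy = 2

The level has n_x² + n_y² = 89. The ordered positive-integer solutions are (5, 8), (8, 5).
That gives 2 states.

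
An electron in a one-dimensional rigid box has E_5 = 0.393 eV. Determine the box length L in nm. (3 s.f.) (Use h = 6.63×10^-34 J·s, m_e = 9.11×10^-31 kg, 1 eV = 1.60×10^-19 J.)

L = 4.90 nm

From E_n = n²h²/(8m_eL²), L = n·h/√(8m_eE_n).
E_5 = 0.393 eV = 6.288×10^-20 J, so L = 5·6.63×10^-34/√(8·9.11×10^-31·6.288×10^-20) = 4.90×10^-9 m = 4.90 nm.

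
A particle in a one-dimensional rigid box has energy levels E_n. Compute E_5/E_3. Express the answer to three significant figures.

2.78

E_n ∝ n², so E_5/E_3 = 5²/3² = 25/9 = 2.78.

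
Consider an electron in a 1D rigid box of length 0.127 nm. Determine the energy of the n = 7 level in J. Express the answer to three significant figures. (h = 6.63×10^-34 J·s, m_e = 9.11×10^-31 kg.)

For an infinite well E_n = n²h²/(8m_eL²), so E_1 = h²/(8m_eL²) = (6.63×10^-34)²/(8·9.11×10^-31·(1.27×10^-10 m)²) = 3.739×10^-18 J.
Then E_7 = 7²·E_1 = 49·3.739×10^-18 J = 1.83×10^-16 J.

E_7 = 1.83×10^-16 J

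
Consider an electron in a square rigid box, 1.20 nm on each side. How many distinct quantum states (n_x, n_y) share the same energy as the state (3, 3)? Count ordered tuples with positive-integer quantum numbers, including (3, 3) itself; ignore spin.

degeneracy = 1

The level has n_x² + n_y² = 18. The ordered positive-integer solutions are (3, 3).
That gives 1 state.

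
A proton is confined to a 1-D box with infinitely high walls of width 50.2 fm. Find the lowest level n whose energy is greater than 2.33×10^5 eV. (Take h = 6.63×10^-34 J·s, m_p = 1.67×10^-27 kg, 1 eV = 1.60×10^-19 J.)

n = 2

E_1 = h²/(8m_pL²) = 1.306×10^-14 J = 8.162×10^4 eV.
Need n² > 2.33×10^5/8.162×10^4 = 2.855, i.e. n > 1.690.
The smallest integer satisfying this is n = 2.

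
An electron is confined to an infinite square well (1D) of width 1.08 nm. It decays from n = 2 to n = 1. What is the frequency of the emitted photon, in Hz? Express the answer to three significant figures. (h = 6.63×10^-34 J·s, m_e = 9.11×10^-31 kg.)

E_1 = h²/(8m_eL²) = 5.171×10^-20 J and ΔE = (2² − 1²)E_1 = 1.551×10^-19 J.
f = ΔE/h = 1.551×10^-19/6.63×10^-34 = 2.34×10^14 Hz.

f = 2.34×10^14 Hz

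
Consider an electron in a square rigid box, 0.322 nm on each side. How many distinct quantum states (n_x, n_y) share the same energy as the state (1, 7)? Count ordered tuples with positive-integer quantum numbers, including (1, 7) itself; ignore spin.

The level has n_x² + n_y² = 50. The ordered positive-integer solutions are (1, 7), (5, 5), (7, 1).
That gives 3 states.

degeneracy = 3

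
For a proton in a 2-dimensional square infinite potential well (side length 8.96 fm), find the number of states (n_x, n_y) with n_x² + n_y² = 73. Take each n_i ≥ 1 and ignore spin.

The level has n_x² + n_y² = 73. The ordered positive-integer solutions are (3, 8), (8, 3).
That gives 2 states.

degeneracy = 2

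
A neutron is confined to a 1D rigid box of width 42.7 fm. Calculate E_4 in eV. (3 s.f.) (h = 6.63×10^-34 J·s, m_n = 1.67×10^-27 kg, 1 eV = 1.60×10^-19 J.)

For an infinite well E_n = n²h²/(8m_nL²), so E_1 = h²/(8m_nL²) = (6.63×10^-34)²/(8·1.67×10^-27·(4.27×10^-14 m)²) = 1.805×10^-14 J.
Then E_4 = 4²·E_1 = 16·1.805×10^-14 J = 2.888×10^-13 J.
Converting, E_4 = 2.888×10^-13 J / (1.60×10^-19 J/eV) = 1.80×10^6 eV.

E_4 = 1.80×10^6 eV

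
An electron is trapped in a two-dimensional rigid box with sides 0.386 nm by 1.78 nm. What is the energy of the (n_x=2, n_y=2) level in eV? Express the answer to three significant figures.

E = 10.6 eV

For a 2D rectangular well E = (h²/8m_e)·Σ n_i²/L_i² = (6.626×10^-34)²/(8·9.109×10^-31) · [2²/(0.386 nm)² + 2²/(1.78 nm)²].
Evaluating gives E = 1.693×10^-18 J = 10.6 eV.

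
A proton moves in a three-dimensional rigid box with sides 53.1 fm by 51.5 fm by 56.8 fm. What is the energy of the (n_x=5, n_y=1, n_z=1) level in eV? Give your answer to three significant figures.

For a 3D rectangular well E = (h²/8m_p)·Σ n_i²/L_i² = (6.626×10^-34)²/(8·1.673×10^-27) · [5²/(53.1 fm)² + 1²/(51.5 fm)² + 1²/(56.8 fm)²].
Evaluating gives E = 3.134×10^-13 J = 1.96×10^6 eV.

E = 1.96×10^6 eV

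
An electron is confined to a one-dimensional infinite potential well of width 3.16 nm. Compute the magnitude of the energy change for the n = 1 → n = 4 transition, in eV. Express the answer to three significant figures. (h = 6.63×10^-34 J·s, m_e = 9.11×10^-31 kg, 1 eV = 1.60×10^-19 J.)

E_1 = h²/(8m_eL²) = 6.040×10^-21 J.
|ΔE| = |1² − 4²|·E_1 = 15·6.040×10^-21 J = 9.060×10^-20 J = 0.566 eV.

|ΔE| = 0.566 eV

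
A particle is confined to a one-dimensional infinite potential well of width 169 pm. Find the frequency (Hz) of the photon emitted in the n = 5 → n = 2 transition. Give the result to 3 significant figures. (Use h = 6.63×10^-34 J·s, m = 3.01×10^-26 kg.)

f = 2.02×10^12 Hz

E_1 = h²/(8mL²) = 6.391×10^-23 J and ΔE = (5² − 2²)E_1 = 1.342×10^-21 J.
f = ΔE/h = 1.342×10^-21/6.63×10^-34 = 2.02×10^12 Hz.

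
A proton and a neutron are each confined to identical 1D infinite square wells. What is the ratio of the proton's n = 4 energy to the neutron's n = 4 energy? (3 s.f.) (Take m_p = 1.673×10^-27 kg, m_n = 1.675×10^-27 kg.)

E_n ∝ 1/m at fixed n and L, so the ratio is m_n/m_p = 1.675×10^-27/1.673×10^-27 = 1.00.

1.00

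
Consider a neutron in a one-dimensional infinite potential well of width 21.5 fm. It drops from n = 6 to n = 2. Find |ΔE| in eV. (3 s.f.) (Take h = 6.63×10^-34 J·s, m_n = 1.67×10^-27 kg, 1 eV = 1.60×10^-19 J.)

E_1 = h²/(8m_nL²) = 7.118×10^-14 J.
|ΔE| = |6² − 2²|·E_1 = 32·7.118×10^-14 J = 2.278×10^-12 J = 1.42×10^7 eV.

|ΔE| = 1.42×10^7 eV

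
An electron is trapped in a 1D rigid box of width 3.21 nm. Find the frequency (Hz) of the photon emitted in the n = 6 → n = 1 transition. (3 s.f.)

f = 3.09×10^14 Hz

E_1 = h²/(8m_eL²) = 5.847×10^-21 J and ΔE = (6² − 1²)E_1 = 2.046×10^-19 J.
f = ΔE/h = 2.046×10^-19/6.626×10^-34 = 3.09×10^14 Hz.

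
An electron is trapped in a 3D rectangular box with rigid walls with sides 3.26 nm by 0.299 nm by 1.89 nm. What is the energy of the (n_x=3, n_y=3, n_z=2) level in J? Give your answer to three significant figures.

E = 6.18×10^-18 J

For a 3D rectangular well E = (h²/8m_e)·Σ n_i²/L_i² = (6.626×10^-34)²/(8·9.109×10^-31) · [3²/(3.26 nm)² + 3²/(0.299 nm)² + 2²/(1.89 nm)²].
Evaluating gives E = 6.18×10^-18 J.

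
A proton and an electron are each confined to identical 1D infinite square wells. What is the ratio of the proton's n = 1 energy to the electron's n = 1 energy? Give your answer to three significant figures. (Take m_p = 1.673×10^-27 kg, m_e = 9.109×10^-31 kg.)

E_n ∝ 1/m at fixed n and L, so the ratio is m_e/m_p = 9.109×10^-31/1.673×10^-27 = 5.44×10^-4.

5.44×10^-4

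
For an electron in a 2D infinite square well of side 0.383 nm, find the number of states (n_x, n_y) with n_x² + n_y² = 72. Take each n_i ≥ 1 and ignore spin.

The level has n_x² + n_y² = 72. The ordered positive-integer solutions are (6, 6).
That gives 1 state.

degeneracy = 1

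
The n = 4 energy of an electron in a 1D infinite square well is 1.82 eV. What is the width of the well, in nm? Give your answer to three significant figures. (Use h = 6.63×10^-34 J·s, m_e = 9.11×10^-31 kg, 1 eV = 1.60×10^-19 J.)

L = 1.82 nm

From E_n = n²h²/(8m_eL²), L = n·h/√(8m_eE_n).
E_4 = 1.82 eV = 2.912×10^-19 J, so L = 4·6.63×10^-34/√(8·9.11×10^-31·2.912×10^-19) = 1.82×10^-9 m = 1.82 nm.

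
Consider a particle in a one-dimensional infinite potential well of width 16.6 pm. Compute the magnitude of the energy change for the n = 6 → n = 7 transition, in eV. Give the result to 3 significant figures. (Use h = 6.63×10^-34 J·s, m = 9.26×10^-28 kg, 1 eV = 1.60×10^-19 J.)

E_1 = h²/(8mL²) = 2.153×10^-19 J.
|ΔE| = |6² − 7²|·E_1 = 13·2.153×10^-19 J = 2.799×10^-18 J = 17.5 eV.

|ΔE| = 17.5 eV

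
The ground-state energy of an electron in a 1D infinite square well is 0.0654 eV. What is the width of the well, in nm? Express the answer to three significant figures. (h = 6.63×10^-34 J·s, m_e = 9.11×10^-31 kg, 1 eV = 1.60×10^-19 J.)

L = 2.40 nm

From E_n = n²h²/(8m_eL²), L = n·h/√(8m_eE_n).
E_1 = 0.0654 eV = 1.046×10^-20 J, so L = 1·6.63×10^-34/√(8·9.11×10^-31·1.046×10^-20) = 2.40×10^-9 m = 2.40 nm.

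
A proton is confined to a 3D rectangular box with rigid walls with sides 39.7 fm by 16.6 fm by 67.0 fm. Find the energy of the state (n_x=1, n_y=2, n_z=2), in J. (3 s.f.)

E = 5.26×10^-13 J

For a 3D rectangular well E = (h²/8m_p)·Σ n_i²/L_i² = (6.626×10^-34)²/(8·1.673×10^-27) · [1²/(39.7 fm)² + 2²/(16.6 fm)² + 2²/(67.0 fm)²].
Evaluating gives E = 5.26×10^-13 J.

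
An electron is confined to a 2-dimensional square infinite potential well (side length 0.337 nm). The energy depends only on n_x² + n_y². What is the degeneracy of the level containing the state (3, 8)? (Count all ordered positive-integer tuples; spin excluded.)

The level has n_x² + n_y² = 73. The ordered positive-integer solutions are (3, 8), (8, 3).
That gives 2 states.

degeneracy = 2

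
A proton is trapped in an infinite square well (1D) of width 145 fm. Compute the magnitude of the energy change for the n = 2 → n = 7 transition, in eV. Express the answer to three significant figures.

E_1 = h²/(8m_pL²) = 1.560×10^-15 J.
|ΔE| = |2² − 7²|·E_1 = 45·1.560×10^-15 J = 7.020×10^-14 J = 4.38×10^5 eV.

|ΔE| = 4.38×10^5 eV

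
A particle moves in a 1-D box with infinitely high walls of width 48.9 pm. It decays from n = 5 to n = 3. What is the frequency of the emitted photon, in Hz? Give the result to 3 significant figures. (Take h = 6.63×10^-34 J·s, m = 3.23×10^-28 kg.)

f = 1.72×10^15 Hz

E_1 = h²/(8mL²) = 7.114×10^-20 J and ΔE = (5² − 3²)E_1 = 1.138×10^-18 J.
f = ΔE/h = 1.138×10^-18/6.63×10^-34 = 1.72×10^15 Hz.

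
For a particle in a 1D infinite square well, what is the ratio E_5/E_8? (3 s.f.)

E_n ∝ n², so E_5/E_8 = 5²/8² = 25/64 = 0.391.

0.391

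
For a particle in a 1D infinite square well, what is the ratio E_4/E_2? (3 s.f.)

E_n ∝ n², so E_4/E_2 = 4²/2² = 16/4 = 4.00.

4.00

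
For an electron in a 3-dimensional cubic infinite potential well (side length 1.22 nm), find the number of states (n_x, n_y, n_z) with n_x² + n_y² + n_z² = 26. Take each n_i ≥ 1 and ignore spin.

The level has n_x² + n_y² + n_z² = 26. The ordered positive-integer solutions are (1, 3, 4), (1, 4, 3), (3, 1, 4), (3, 4, 1), (4, 1, 3), (4, 3, 1).
That gives 6 states.

degeneracy = 6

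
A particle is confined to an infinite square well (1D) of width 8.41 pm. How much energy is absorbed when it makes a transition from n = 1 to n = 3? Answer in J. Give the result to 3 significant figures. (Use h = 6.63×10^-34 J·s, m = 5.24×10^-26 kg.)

|ΔE| = 1.19×10^-19 J

E_1 = h²/(8mL²) = 1.483×10^-20 J.
|ΔE| = |1² − 3²|·E_1 = 8·1.483×10^-20 J = 1.19×10^-19 J.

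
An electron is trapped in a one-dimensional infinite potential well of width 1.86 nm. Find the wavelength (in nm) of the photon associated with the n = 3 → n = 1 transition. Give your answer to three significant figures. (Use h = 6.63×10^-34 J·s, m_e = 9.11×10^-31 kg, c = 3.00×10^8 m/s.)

E_1 = h²/(8m_eL²) = 1.743×10^-20 J, so ΔE = (3² − 1²)E_1 = 1.394×10^-19 J.
λ = hc/ΔE = (6.63×10^-34·3.00×10^8)/1.394×10^-19 = 1.43×10^-6 m = 1.43×10^3 nm.

λ = 1.43×10^3 nm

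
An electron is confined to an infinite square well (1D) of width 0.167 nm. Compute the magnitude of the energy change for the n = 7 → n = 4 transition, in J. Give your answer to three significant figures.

|ΔE| = 7.13×10^-17 J

E_1 = h²/(8m_eL²) = 2.160×10^-18 J.
|ΔE| = |7² − 4²|·E_1 = 33·2.160×10^-18 J = 7.13×10^-17 J.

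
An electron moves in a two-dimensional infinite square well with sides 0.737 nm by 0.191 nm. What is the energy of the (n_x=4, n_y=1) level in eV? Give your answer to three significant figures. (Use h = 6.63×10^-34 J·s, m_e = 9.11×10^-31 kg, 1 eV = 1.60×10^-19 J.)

For a 2D rectangular well E = (h²/8m_e)·Σ n_i²/L_i² = (6.63×10^-34)²/(8·9.11×10^-31) · [4²/(0.737 nm)² + 1²/(0.191 nm)²].
Evaluating gives E = 3.430×10^-18 J = 21.4 eV.

E = 21.4 eV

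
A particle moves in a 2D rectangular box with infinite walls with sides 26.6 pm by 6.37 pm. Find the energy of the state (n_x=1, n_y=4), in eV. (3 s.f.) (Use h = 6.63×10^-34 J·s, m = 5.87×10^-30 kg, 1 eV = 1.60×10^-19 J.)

E = 2.32×10^4 eV

For a 2D rectangular well E = (h²/8m)·Σ n_i²/L_i² = (6.63×10^-34)²/(8·5.87×10^-30) · [1²/(26.6 pm)² + 4²/(6.37 pm)²].
Evaluating gives E = 3.704×10^-15 J = 2.32×10^4 eV.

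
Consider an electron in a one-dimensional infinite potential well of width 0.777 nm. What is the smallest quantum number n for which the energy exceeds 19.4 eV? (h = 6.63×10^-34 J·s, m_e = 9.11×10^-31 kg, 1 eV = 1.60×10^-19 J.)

E_1 = h²/(8m_eL²) = 9.990×10^-20 J = 0.6244 eV.
Need n² > 19.4/0.6244 = 31.07, i.e. n > 5.574.
The smallest integer satisfying this is n = 6.

n = 6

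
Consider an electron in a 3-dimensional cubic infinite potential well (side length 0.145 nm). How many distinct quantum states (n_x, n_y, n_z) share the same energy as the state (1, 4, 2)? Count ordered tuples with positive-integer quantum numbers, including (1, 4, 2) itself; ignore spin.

The level has n_x² + n_y² + n_z² = 21. The ordered positive-integer solutions are (1, 2, 4), (1, 4, 2), (2, 1, 4), (2, 4, 1), (4, 1, 2), (4, 2, 1).
That gives 6 states.

degeneracy = 6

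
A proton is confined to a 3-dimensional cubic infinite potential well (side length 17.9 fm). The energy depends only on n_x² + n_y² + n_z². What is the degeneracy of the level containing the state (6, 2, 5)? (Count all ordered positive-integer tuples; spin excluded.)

degeneracy = 6

The level has n_x² + n_y² + n_z² = 65. The ordered positive-integer solutions are (2, 5, 6), (2, 6, 5), (5, 2, 6), (5, 6, 2), (6, 2, 5), (6, 5, 2).
That gives 6 states.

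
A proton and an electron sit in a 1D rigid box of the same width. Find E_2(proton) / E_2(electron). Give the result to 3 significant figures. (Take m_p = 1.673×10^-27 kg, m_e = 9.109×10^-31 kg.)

5.44×10^-4

E_n ∝ 1/m at fixed n and L, so the ratio is m_e/m_p = 9.109×10^-31/1.673×10^-27 = 5.44×10^-4.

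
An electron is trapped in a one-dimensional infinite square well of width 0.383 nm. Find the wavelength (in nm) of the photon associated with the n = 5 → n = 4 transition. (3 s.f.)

λ = 53.7 nm

E_1 = h²/(8m_eL²) = 4.107×10^-19 J, so ΔE = (5² − 4²)E_1 = 3.696×10^-18 J.
λ = hc/ΔE = (6.626×10^-34·2.998×10^8)/3.696×10^-18 = 5.37×10^-8 m = 53.7 nm.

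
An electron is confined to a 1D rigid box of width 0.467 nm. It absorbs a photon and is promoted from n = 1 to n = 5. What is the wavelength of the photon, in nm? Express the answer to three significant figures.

λ = 30.0 nm

E_1 = h²/(8m_eL²) = 2.763×10^-19 J, so ΔE = (5² − 1²)E_1 = 6.631×10^-18 J.
λ = hc/ΔE = (6.626×10^-34·2.998×10^8)/6.631×10^-18 = 3.00×10^-8 m = 30.0 nm.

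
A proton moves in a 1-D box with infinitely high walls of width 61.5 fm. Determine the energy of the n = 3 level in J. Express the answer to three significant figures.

For an infinite well E_n = n²h²/(8m_pL²), so E_1 = h²/(8m_pL²) = (6.626×10^-34)²/(8·1.673×10^-27·(6.15×10^-14 m)²) = 8.673×10^-15 J.
Then E_3 = 3²·E_1 = 9·8.673×10^-15 J = 7.81×10^-14 J.

E_3 = 7.81×10^-14 J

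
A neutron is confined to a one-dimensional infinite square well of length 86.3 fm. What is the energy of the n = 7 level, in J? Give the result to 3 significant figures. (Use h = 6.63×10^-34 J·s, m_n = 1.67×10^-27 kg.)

E_7 = 2.16×10^-13 J

For an infinite well E_n = n²h²/(8m_nL²), so E_1 = h²/(8m_nL²) = (6.63×10^-34)²/(8·1.67×10^-27·(8.63×10^-14 m)²) = 4.418×10^-15 J.
Then E_7 = 7²·E_1 = 49·4.418×10^-15 J = 2.16×10^-13 J.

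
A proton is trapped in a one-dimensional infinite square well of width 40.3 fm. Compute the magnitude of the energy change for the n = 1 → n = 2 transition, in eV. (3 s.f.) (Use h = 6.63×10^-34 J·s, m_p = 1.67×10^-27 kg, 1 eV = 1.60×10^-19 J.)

|ΔE| = 3.80×10^5 eV

E_1 = h²/(8m_pL²) = 2.026×10^-14 J.
|ΔE| = |1² − 2²|·E_1 = 3·2.026×10^-14 J = 6.078×10^-14 J = 3.80×10^5 eV.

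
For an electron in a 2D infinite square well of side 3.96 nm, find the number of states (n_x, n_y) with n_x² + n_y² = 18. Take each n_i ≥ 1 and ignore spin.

The level has n_x² + n_y² = 18. The ordered positive-integer solutions are (3, 3).
That gives 1 state.

degeneracy = 1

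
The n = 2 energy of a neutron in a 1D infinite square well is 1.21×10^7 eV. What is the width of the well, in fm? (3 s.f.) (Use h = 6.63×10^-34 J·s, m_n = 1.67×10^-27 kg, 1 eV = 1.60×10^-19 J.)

L = 8.24 fm

From E_n = n²h²/(8m_nL²), L = n·h/√(8m_nE_n).
E_2 = 1.21×10^7 eV = 1.936×10^-12 J, so L = 2·6.63×10^-34/√(8·1.67×10^-27·1.936×10^-12) = 8.24×10^-15 m = 8.24 fm.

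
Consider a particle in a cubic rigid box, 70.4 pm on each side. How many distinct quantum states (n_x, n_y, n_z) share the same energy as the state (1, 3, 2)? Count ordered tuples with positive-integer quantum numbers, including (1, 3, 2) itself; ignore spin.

The level has n_x² + n_y² + n_z² = 14. The ordered positive-integer solutions are (1, 2, 3), (1, 3, 2), (2, 1, 3), (2, 3, 1), (3, 1, 2), (3, 2, 1).
That gives 6 states.

degeneracy = 6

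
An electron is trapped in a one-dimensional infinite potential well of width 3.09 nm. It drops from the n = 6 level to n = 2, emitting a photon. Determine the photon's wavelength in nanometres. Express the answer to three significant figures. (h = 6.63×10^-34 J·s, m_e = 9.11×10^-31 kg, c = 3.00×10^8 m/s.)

E_1 = h²/(8m_eL²) = 6.317×10^-21 J, so ΔE = (6² − 2²)E_1 = 2.021×10^-19 J.
λ = hc/ΔE = (6.63×10^-34·3.00×10^8)/2.021×10^-19 = 9.84×10^-7 m = 984 nm.

λ = 984 nm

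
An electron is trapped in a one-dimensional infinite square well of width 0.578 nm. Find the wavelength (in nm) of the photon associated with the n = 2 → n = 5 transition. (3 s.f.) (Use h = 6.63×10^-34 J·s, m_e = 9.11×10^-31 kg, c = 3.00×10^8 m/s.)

λ = 52.5 nm

E_1 = h²/(8m_eL²) = 1.805×10^-19 J, so ΔE = (5² − 2²)E_1 = 3.790×10^-18 J.
λ = hc/ΔE = (6.63×10^-34·3.00×10^8)/3.790×10^-18 = 5.25×10^-8 m = 52.5 nm.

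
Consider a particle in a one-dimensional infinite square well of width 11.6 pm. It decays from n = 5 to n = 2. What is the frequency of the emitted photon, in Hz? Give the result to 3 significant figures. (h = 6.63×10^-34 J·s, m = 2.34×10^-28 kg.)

f = 5.53×10^16 Hz

E_1 = h²/(8mL²) = 1.745×10^-18 J and ΔE = (5² − 2²)E_1 = 3.665×10^-17 J.
f = ΔE/h = 3.665×10^-17/6.63×10^-34 = 5.53×10^16 Hz.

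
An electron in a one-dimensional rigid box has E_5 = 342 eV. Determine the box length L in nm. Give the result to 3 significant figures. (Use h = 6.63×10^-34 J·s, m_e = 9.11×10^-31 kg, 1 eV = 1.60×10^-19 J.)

From E_n = n²h²/(8m_eL²), L = n·h/√(8m_eE_n).
E_5 = 342 eV = 5.472×10^-17 J, so L = 5·6.63×10^-34/√(8·9.11×10^-31·5.472×10^-17) = 1.66×10^-10 m = 0.166 nm.

L = 0.166 nm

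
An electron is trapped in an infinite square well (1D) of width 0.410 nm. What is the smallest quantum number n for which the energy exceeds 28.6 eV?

E_1 = h²/(8m_eL²) = 3.584×10^-19 J = 2.237 eV.
Need n² > 28.6/2.237 = 12.78, i.e. n > 3.575.
The smallest integer satisfying this is n = 4.

n = 4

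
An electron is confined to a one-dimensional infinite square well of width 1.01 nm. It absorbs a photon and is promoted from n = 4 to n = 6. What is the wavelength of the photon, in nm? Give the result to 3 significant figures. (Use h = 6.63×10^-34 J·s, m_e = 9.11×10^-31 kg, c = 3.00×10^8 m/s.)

E_1 = h²/(8m_eL²) = 5.913×10^-20 J, so ΔE = (6² − 4²)E_1 = 1.183×10^-18 J.
λ = hc/ΔE = (6.63×10^-34·3.00×10^8)/1.183×10^-18 = 1.68×10^-7 m = 168 nm.

λ = 168 nm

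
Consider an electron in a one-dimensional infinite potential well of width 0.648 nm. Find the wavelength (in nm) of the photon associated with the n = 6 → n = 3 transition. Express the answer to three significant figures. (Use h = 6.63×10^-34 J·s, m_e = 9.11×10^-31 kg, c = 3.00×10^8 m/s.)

E_1 = h²/(8m_eL²) = 1.436×10^-19 J, so ΔE = (6² − 3²)E_1 = 3.877×10^-18 J.
λ = hc/ΔE = (6.63×10^-34·3.00×10^8)/3.877×10^-18 = 5.13×10^-8 m = 51.3 nm.

λ = 51.3 nm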